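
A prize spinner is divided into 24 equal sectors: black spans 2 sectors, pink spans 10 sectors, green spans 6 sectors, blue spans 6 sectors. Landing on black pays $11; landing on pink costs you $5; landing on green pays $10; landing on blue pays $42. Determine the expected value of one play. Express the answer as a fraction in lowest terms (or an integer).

71/6 dollars

E[payout] = (2/24)·11 + (10/24)·(-5) + (6/24)·10 + (6/24)·42 = 71/6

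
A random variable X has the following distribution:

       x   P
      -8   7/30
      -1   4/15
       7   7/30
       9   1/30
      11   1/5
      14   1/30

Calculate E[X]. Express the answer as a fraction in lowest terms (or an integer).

37/15

E[X] = (7/30)·(-8) + (4/15)·(-1) + (7/30)·7 + (1/30)·9 + (1/5)·11 + (1/30)·14
     = 37/15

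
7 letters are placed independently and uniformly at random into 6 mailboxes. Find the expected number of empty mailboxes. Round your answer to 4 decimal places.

1.6745

Let Xⱼ=1 if mailbox j is empty. P(Xⱼ=1) = ((6-1)/6)^7 = 78125/279936.
By linearity, E[#empty] = 6·78125/279936 = 78125/46656.
≈ 1.6745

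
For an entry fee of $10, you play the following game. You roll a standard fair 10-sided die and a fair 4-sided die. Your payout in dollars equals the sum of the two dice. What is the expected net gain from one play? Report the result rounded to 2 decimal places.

Distribution of the sum of the two dice: 2 w.p. 1/40, 3 w.p. 1/20, 4 w.p. 3/40, 5 w.p. 1/10, 6 w.p. 1/10, 7 w.p. 1/10, …
E[payout] = (1/40)·2 + (1/20)·3 + (3/40)·4 + (1/10)·5 + (1/10)·6 + (1/10)·7 + (1/10)·8 + (1/10)·9 + (1/10)·10 + (1/10)·11 + (3/40)·12 + (1/20)·13 + (1/40)·14 = 8
Expected profit = 8 − 10 = -2 ≈ -$2.00

-$2.00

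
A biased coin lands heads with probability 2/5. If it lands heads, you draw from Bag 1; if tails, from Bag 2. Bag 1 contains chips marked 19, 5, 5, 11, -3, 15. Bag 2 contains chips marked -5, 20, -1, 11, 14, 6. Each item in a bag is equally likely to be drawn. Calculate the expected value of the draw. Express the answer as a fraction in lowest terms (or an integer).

E[X | Bag 1] = (19 + 5 + 5 + 11 − 3 + 15)/6 = 26/3
E[X | Bag 2] = (-5 + 20 − 1 + 11 + 14 + 6)/6 = 15/2
E[X] = (2/5)·26/3 + (3/5)·15/2 = 239/30

239/30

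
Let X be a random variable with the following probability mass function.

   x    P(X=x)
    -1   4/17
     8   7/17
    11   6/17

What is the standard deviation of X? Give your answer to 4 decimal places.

E[X] = 118/17, E[X²] = 1178/17
Var(X) = E[X²] − (E[X])² = 1178/17 − 13924/289 = 6102/289
SD(X) = √(6102/289) ≈ 4.5950

4.5950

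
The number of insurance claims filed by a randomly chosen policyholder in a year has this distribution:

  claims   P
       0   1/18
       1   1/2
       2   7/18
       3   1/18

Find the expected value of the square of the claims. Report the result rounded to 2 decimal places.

E[X²] = (1/18)·0 + (1/2)·1 + (7/18)·4 + (1/18)·9
     = 23/9 ≈ 2.56

2.56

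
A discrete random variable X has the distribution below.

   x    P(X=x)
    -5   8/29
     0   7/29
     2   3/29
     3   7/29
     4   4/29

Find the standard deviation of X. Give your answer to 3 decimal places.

3.417

E[X] = 3/29, E[X²] = 339/29
Var(X) = E[X²] − (E[X])² = 339/29 − 9/841 = 9822/841
SD(X) = √(9822/841) ≈ 3.417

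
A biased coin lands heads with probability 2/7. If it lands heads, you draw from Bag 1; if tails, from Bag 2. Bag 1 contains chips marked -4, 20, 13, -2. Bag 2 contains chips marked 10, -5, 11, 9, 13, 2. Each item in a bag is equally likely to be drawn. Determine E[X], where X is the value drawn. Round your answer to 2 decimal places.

E[X | Bag 1] = (-4 + 20 + 13 − 2)/4 = 27/4
E[X | Bag 2] = (10 − 5 + 11 + 9 + 13 + 2)/6 = 20/3
E[X] = (2/7)·27/4 + (5/7)·20/3 = 281/42 ≈ 6.69

6.69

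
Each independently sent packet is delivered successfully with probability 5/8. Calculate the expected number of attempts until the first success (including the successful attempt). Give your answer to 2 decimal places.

For a geometric distribution, E[trials] = 1/p = 1/(5/8) = 8/5.
≈ 1.60

1.60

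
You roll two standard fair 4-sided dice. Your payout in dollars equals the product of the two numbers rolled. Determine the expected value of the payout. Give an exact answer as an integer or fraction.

Distribution of the product of the two numbers rolled: 1 w.p. 1/16, 2 w.p. 1/8, 3 w.p. 1/8, 4 w.p. 3/16, 6 w.p. 1/8, 8 w.p. 1/8, …
E[payout] = (1/16)·1 + (1/8)·2 + (1/8)·3 + (3/16)·4 + (1/8)·6 + (1/8)·8 + (1/16)·9 + (1/8)·12 + (1/16)·16 = 25/4

25/4 dollars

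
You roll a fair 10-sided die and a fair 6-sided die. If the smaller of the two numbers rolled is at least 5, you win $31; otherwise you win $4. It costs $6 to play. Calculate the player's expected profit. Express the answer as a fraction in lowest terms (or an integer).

17/5 dollars

E[payout] = (4/5)·4 + (1/5)·31 = 47/5
Expected profit = 47/5 − 6 = 17/5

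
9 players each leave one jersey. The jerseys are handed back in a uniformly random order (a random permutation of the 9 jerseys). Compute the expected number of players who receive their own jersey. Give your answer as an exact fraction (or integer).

Let Xᵢ = 1 if person i gets their own jersey. For each i, P(Xᵢ=1) = 1/9.
By linearity of expectation, E[X₁+…+X_9] = 9·(1/9) = 1.

1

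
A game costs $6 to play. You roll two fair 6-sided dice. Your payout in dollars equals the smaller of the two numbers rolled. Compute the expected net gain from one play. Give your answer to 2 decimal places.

Distribution of the smaller of the two numbers rolled: 1 w.p. 11/36, 2 w.p. 1/4, 3 w.p. 7/36, 4 w.p. 5/36, 5 w.p. 1/12, 6 w.p. 1/36
E[payout] = (11/36)·1 + (1/4)·2 + (7/36)·3 + (5/36)·4 + (1/12)·5 + (1/36)·6 = 91/36
Expected profit = 91/36 − 6 = -125/36 ≈ -$3.47

-$3.47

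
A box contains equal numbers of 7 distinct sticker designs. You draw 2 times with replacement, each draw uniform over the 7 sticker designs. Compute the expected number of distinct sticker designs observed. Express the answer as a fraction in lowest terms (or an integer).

13/7

Let Xⱼ=1 if type j appears at least once. P(Xⱼ=1) = 1 − ((7−1)/7)^2 = 13/49.
E[#distinct] = 7·13/49 = 13/7.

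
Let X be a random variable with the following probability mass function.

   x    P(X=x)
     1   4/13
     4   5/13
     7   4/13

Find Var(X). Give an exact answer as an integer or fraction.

E[X] = (4/13)·1 + (5/13)·4 + (4/13)·7 = 4
E[X²] = (4/13)·1 + (5/13)·16 + (4/13)·49 = 280/13
Var(X) = 280/13 − (4)² = 72/13

72/13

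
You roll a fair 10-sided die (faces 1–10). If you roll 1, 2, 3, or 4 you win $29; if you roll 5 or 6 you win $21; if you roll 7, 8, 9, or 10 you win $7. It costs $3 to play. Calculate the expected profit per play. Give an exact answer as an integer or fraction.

E[payout] = (2/5)·7 + (1/5)·21 + (2/5)·29 = 93/5
Expected profit = 93/5 − 3 = 78/5

78/5 dollars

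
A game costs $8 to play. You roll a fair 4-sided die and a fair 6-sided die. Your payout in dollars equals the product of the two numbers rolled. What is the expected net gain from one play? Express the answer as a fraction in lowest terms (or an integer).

Distribution of the product of the two numbers rolled: 1 w.p. 1/24, 2 w.p. 1/12, 3 w.p. 1/12, 4 w.p. 1/8, 5 w.p. 1/24, 6 w.p. 1/8, …
E[payout] = (1/24)·1 + (1/12)·2 + (1/12)·3 + (1/8)·4 + (1/24)·5 + (1/8)·6 + (1/12)·8 + (1/24)·9 + (1/24)·10 + (1/8)·12 + (1/24)·15 + (1/24)·16 + (1/24)·18 + (1/24)·20 + (1/24)·24 = 35/4
Expected profit = 35/4 − 8 = 3/4

3/4 dollars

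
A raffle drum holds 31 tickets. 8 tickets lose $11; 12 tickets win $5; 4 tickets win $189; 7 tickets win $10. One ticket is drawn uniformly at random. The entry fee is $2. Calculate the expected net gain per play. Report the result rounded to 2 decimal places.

E[payout] = (8/31)·(-11) + (12/31)·5 + (4/31)·189 + (7/31)·10 = 798/31
Expected profit = 798/31 − 2 = 736/31 ≈ $23.74

$23.74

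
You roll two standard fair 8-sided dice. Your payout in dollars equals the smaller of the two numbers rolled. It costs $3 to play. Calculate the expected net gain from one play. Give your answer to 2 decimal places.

$0.19

Distribution of the smaller of the two numbers rolled: 1 w.p. 15/64, 2 w.p. 13/64, 3 w.p. 11/64, 4 w.p. 9/64, 5 w.p. 7/64, 6 w.p. 5/64, …
E[payout] = (15/64)·1 + (13/64)·2 + (11/64)·3 + (9/64)·4 + (7/64)·5 + (5/64)·6 + (3/64)·7 + (1/64)·8 = 51/16
Expected profit = 51/16 − 3 = 3/16 ≈ $0.19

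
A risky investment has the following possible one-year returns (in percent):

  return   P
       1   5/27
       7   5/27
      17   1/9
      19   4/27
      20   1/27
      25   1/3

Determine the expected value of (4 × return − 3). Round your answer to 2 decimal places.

E[4x-3] = (5/27)·1 + (5/27)·25 + (1/9)·65 + (4/27)·73 + (1/27)·77 + (1/3)·97
     = 1567/27 ≈ 58.04

58.04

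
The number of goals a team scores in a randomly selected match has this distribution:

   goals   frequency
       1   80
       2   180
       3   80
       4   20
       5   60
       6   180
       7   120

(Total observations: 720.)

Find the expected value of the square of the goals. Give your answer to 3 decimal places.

21.806

Total = 720, so P(goals=1) = 80/720, etc.
E[X²] = (1/9)·1 + (1/4)·4 + (1/9)·9 + (1/36)·16 + (1/12)·25 + (1/4)·36 + (1/6)·49
     = 785/36 ≈ 21.806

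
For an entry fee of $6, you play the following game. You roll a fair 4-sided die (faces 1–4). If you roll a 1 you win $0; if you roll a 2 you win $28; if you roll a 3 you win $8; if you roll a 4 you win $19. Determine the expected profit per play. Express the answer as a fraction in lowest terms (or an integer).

31/4 dollars

E[payout] = (1/4)·0 + (1/4)·8 + (1/4)·19 + (1/4)·28 = 55/4
Expected profit = 55/4 − 6 = 31/4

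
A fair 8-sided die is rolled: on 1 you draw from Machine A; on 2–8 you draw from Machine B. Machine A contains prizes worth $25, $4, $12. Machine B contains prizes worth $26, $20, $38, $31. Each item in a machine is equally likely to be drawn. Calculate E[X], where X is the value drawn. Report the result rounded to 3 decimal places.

E[X | Machine A] = (25 + 4 + 12)/3 = 41/3
E[X | Machine B] = (26 + 20 + 38 + 31)/4 = 115/4
E[X] = (1/8)·41/3 + (7/8)·115/4 = 2579/96 ≈ 26.865

$26.865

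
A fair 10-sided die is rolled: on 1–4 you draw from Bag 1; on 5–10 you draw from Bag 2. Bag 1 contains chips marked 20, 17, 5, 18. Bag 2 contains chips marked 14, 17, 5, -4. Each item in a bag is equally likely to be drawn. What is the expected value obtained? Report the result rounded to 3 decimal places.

E[X | Bag 1] = (20 + 17 + 5 + 18)/4 = 15
E[X | Bag 2] = (14 + 17 + 5 − 4)/4 = 8
E[X] = (2/5)·15 + (3/5)·8 = 54/5 ≈ 10.800

10.800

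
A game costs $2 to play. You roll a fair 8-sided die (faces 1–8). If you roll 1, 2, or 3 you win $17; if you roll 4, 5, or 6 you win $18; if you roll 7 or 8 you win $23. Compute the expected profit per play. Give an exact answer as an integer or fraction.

E[payout] = (3/8)·17 + (3/8)·18 + (1/4)·23 = 151/8
Expected profit = 151/8 − 2 = 135/8

135/8 dollars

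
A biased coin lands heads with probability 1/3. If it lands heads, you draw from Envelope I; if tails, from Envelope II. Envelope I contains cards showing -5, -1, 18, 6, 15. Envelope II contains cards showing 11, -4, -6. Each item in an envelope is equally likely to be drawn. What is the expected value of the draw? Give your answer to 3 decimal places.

2.422

E[X | Envelope I] = (-5 − 1 + 18 + 6 + 15)/5 = 33/5
E[X | Envelope II] = (11 − 4 − 6)/3 = 1/3
E[X] = (1/3)·33/5 + (2/3)·1/3 = 109/45 ≈ 2.422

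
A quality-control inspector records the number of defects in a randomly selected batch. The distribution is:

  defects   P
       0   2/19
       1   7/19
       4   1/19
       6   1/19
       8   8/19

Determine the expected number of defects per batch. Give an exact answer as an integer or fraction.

81/19

E[X] = (2/19)·0 + (7/19)·1 + (1/19)·4 + (1/19)·6 + (8/19)·8
     = 81/19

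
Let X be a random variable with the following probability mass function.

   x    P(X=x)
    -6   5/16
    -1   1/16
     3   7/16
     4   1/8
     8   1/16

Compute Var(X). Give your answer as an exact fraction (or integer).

1351/64

E[X] = (5/16)·(-6) + (1/16)·(-1) + (7/16)·3 + (1/8)·4 + (1/16)·8 = 3/8
E[X²] = (5/16)·36 + (1/16)·1 + (7/16)·9 + (1/8)·16 + (1/16)·64 = 85/4
Var(X) = 85/4 − (3/8)² = 1351/64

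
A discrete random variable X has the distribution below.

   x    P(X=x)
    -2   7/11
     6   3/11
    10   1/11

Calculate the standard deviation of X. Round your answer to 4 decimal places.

4.4536

E[X] = 14/11, E[X²] = 236/11
Var(X) = E[X²] − (E[X])² = 236/11 − 196/121 = 2400/121
SD(X) = √(2400/121) ≈ 4.4536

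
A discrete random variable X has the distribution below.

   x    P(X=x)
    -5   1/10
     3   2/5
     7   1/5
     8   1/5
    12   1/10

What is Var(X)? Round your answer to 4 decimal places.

19.0900

E[X] = (1/10)·(-5) + (2/5)·3 + (1/5)·7 + (1/5)·8 + (1/10)·12 = 49/10
E[X²] = (1/10)·25 + (2/5)·9 + (1/5)·49 + (1/5)·64 + (1/10)·144 = 431/10
Var(X) = 431/10 − (49/10)² = 1909/100 ≈ 19.0900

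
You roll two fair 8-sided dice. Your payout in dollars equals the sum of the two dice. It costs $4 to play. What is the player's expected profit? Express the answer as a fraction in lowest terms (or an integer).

$5

Distribution of the sum of the two dice: 2 w.p. 1/64, 3 w.p. 1/32, 4 w.p. 3/64, 5 w.p. 1/16, 6 w.p. 5/64, 7 w.p. 3/32, …
E[payout] = (1/64)·2 + (1/32)·3 + (3/64)·4 + (1/16)·5 + (5/64)·6 + (3/32)·7 + (7/64)·8 + (1/8)·9 + (7/64)·10 + (3/32)·11 + (5/64)·12 + (1/16)·13 + (3/64)·14 + (1/32)·15 + (1/64)·16 = 9
Expected profit = 9 − 4 = 5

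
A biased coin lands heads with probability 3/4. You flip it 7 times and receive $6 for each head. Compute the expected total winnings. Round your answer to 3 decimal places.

$31.500

E[#heads] = 7·3/4 = 21/4 (linearity over flips).
E[winnings] = 6·21/4 = 63/2.
≈ 31.500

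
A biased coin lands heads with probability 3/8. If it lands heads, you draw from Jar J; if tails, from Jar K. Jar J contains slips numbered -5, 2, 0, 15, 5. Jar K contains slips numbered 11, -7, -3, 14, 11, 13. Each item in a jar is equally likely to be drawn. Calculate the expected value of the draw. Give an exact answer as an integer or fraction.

427/80

E[X | Jar J] = (-5 + 2 + 0 + 15 + 5)/5 = 17/5
E[X | Jar K] = (11 − 7 − 3 + 14 + 11 + 13)/6 = 13/2
E[X] = (3/8)·17/5 + (5/8)·13/2 = 427/80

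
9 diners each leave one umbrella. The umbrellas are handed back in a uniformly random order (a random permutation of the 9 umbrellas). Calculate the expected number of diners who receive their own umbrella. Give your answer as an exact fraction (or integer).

Let Xᵢ = 1 if person i gets their own umbrella. For each i, P(Xᵢ=1) = 1/9.
By linearity of expectation, E[X₁+…+X_9] = 9·(1/9) = 1.

1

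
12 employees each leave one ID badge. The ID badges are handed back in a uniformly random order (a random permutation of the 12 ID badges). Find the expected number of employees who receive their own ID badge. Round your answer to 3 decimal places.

1.000

Let Xᵢ = 1 if person i gets their own ID badge. For each i, P(Xᵢ=1) = 1/12.
By linearity of expectation, E[X₁+…+X_12] = 12·(1/12) = 1.
≈ 1.000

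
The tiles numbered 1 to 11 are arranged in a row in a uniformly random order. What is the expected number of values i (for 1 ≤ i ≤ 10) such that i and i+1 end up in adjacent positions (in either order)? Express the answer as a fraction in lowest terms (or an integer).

For each i ∈ {1,…,10}, let Xᵢ = 1 if i and i+1 are adjacent. P(Xᵢ=1) = 2·(11−1)!/11! = 2/11.
By linearity, E[ΣXᵢ] = (10)·(2/11) = 20/11.

20/11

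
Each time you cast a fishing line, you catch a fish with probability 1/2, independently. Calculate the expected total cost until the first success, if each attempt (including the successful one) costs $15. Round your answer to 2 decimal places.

$30.00

E[#attempts] = 1/p = 2; E[cost] = 15·2 = 30.
≈ 30.00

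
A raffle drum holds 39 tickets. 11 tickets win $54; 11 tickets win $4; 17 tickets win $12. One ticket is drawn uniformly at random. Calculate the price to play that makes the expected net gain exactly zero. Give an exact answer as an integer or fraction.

E[payout] = (11/39)·54 + (11/39)·4 + (17/39)·12 = 842/39
Fair fee = E[payout] = 842/39

842/39 dollars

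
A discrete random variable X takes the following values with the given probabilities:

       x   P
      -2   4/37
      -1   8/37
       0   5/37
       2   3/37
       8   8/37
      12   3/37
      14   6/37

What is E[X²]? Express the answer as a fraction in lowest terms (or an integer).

E[X²] = (4/37)·4 + (8/37)·1 + (5/37)·0 + (3/37)·4 + (8/37)·64 + (3/37)·144 + (6/37)·196
     = 2156/37

2156/37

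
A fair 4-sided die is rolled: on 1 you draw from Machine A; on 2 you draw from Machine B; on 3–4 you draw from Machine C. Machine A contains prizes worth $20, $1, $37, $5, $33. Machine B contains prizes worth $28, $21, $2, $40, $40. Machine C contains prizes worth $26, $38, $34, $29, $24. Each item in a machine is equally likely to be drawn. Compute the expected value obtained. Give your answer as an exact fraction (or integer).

E[X | Machine A] = (20 + 1 + 37 + 5 + 33)/5 = 96/5
E[X | Machine B] = (28 + 21 + 2 + 40 + 40)/5 = 131/5
E[X | Machine C] = (26 + 38 + 34 + 29 + 24)/5 = 151/5
E[X] = (1/4)·96/5 + (1/4)·131/5 + (1/2)·151/5 = 529/20

529/20 dollars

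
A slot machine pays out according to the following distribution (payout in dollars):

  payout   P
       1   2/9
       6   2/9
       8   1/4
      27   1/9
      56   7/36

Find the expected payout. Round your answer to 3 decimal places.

E[X] = (2/9)·1 + (2/9)·6 + (1/4)·8 + (1/9)·27 + (7/36)·56
     = 157/9 ≈ 17.444

$17.444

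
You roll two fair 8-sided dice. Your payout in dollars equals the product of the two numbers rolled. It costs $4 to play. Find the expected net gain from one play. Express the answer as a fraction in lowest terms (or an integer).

Distribution of the product of the two numbers rolled: 1 w.p. 1/64, 2 w.p. 1/32, 3 w.p. 1/32, 4 w.p. 3/64, 5 w.p. 1/32, 6 w.p. 1/16, …
E[payout] = (1/64)·1 + (1/32)·2 + (1/32)·3 + (3/64)·4 + (1/32)·5 + (1/16)·6 + (1/32)·7 + (1/16)·8 + (1/64)·9 + (1/32)·10 + (1/16)·12 + (1/32)·14 + (1/32)·15 + (3/64)·16 + (1/32)·18 + (1/32)·20 + (1/32)·21 + (1/16)·24 + (1/64)·25 + (1/32)·28 + (1/32)·30 + (1/32)·32 + (1/32)·35 + (1/64)·36 + (1/32)·40 + (1/32)·42 + (1/32)·48 + (1/64)·49 + (1/32)·56 + (1/64)·64 = 81/4
Expected profit = 81/4 − 4 = 65/4

65/4 dollars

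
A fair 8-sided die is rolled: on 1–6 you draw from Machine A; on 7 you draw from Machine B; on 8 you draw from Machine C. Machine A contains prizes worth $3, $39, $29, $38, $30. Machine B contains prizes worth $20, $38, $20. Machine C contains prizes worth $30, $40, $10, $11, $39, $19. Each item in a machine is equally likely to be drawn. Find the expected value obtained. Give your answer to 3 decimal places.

$27.204

E[X | Machine A] = (3 + 39 + 29 + 38 + 30)/5 = 139/5
E[X | Machine B] = (20 + 38 + 20)/3 = 26
E[X | Machine C] = (30 + 40 + 10 + 11 + 39 + 19)/6 = 149/6
E[X] = (3/4)·139/5 + (1/8)·26 + (1/8)·149/6 = 6529/240 ≈ 27.204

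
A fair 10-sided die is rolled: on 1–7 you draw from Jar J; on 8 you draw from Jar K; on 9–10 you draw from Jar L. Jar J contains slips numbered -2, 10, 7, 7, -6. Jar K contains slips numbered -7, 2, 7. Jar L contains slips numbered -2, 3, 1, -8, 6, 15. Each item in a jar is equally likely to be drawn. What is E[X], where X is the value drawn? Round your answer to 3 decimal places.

E[X | Jar J] = (-2 + 10 + 7 + 7 − 6)/5 = 16/5
E[X | Jar K] = (-7 + 2 + 7)/3 = 2/3
E[X | Jar L] = (-2 + 3 + 1 − 8 + 6 + 15)/6 = 5/2
E[X] = (7/10)·16/5 + (1/10)·2/3 + (1/5)·5/2 = 421/150 ≈ 2.807

2.807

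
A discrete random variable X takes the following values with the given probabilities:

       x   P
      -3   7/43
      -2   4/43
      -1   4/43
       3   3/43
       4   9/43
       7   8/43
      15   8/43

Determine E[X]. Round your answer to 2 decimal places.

E[X] = (7/43)·(-3) + (4/43)·(-2) + (4/43)·(-1) + (3/43)·3 + (9/43)·4 + (8/43)·7 + (8/43)·15
     = 188/43 ≈ 4.37

4.37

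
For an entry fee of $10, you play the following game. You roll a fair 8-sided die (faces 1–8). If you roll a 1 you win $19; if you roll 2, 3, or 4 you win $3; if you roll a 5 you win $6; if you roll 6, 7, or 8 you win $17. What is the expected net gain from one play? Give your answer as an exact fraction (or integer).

E[payout] = (3/8)·3 + (1/8)·6 + (3/8)·17 + (1/8)·19 = 85/8
Expected profit = 85/8 − 10 = 5/8

5/8 dollars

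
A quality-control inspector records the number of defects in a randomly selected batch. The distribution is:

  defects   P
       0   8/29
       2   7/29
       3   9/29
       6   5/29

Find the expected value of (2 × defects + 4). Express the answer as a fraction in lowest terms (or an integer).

258/29

E[2x+4] = (8/29)·4 + (7/29)·8 + (9/29)·10 + (5/29)·16
     = 258/29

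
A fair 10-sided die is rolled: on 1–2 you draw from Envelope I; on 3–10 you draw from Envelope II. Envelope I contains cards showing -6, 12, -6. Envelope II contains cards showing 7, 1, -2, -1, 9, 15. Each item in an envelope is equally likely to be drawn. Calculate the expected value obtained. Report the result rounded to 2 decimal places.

E[X | Envelope I] = (-6 + 12 − 6)/3 = 0
E[X | Envelope II] = (7 + 1 − 2 − 1 + 9 + 15)/6 = 29/6
E[X] = (1/5)·0 + (4/5)·29/6 = 58/15 ≈ 3.87

3.87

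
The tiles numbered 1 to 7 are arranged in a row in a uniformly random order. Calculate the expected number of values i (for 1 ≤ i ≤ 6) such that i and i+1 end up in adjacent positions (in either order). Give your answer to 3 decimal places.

For each i ∈ {1,…,6}, let Xᵢ = 1 if i and i+1 are adjacent. P(Xᵢ=1) = 2·(7−1)!/7! = 2/7.
By linearity, E[ΣXᵢ] = (6)·(2/7) = 12/7.
≈ 1.714

1.714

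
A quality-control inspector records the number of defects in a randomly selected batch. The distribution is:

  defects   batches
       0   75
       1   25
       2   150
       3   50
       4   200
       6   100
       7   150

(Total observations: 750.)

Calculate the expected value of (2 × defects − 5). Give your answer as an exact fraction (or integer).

Total = 750, so P(defects=0) = 75/750, etc.
E[2x-5] = (1/10)·(-5) + (1/30)·(-3) + (1/5)·(-1) + (1/15)·1 + (4/15)·3 + (2/15)·7 + (1/5)·9
     = 14/5

14/5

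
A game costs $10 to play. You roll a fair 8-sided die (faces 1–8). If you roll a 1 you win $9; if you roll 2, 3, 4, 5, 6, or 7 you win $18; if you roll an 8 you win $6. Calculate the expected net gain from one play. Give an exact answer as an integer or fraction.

E[payout] = (1/8)·6 + (1/8)·9 + (3/4)·18 = 123/8
Expected profit = 123/8 − 10 = 43/8

43/8 dollars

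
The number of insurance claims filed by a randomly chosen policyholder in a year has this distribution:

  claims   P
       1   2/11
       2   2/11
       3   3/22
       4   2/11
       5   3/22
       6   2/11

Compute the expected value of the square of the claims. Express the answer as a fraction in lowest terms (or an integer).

E[X²] = (2/11)·1 + (2/11)·4 + (3/22)·9 + (2/11)·16 + (3/22)·25 + (2/11)·36
     = 15

15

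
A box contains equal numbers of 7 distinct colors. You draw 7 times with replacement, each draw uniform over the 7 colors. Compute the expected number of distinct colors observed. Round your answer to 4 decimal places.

4.6206

Let Xⱼ=1 if type j appears at least once. P(Xⱼ=1) = 1 − ((7−1)/7)^7 = 543607/823543.
E[#distinct] = 7·543607/823543 = 543607/117649.
≈ 4.6206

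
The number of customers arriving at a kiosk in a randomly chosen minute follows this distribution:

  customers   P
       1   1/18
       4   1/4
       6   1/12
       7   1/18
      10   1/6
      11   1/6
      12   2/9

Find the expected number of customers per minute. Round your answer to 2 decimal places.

E[X] = (1/18)·1 + (1/4)·4 + (1/12)·6 + (1/18)·7 + (1/6)·10 + (1/6)·11 + (2/9)·12
     = 73/9 ≈ 8.11

8.11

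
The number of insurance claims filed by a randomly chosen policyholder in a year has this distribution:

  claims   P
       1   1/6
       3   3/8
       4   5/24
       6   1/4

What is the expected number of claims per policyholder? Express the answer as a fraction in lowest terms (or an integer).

E[X] = (1/6)·1 + (3/8)·3 + (5/24)·4 + (1/4)·6
     = 29/8

29/8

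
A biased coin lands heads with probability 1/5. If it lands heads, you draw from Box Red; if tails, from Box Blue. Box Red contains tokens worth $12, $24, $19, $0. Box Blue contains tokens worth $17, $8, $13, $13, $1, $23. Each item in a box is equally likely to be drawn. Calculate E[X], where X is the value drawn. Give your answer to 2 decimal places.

$12.75

E[X | Box Red] = (12 + 24 + 19 + 0)/4 = 55/4
E[X | Box Blue] = (17 + 8 + 13 + 13 + 1 + 23)/6 = 25/2
E[X] = (1/5)·55/4 + (4/5)·25/2 = 51/4 ≈ 12.75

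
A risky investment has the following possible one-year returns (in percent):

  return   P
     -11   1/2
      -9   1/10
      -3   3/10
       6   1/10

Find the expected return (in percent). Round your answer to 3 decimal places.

E[X] = (1/2)·(-11) + (1/10)·(-9) + (3/10)·(-3) + (1/10)·6
     = -67/10 ≈ -6.700

-6.700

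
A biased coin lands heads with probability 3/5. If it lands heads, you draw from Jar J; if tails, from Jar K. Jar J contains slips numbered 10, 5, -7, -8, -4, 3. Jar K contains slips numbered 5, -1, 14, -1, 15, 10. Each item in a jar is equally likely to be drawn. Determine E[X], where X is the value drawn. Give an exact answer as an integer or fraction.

27/10

E[X | Jar J] = (10 + 5 − 7 − 8 − 4 + 3)/6 = -1/6
E[X | Jar K] = (5 − 1 + 14 − 1 + 15 + 10)/6 = 7
E[X] = (3/5)·(-1/6) + (2/5)·7 = 27/10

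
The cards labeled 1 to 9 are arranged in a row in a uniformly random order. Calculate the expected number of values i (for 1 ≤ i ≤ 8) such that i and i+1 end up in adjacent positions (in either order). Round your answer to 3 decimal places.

For each i ∈ {1,…,8}, let Xᵢ = 1 if i and i+1 are adjacent. P(Xᵢ=1) = 2·(9−1)!/9! = 2/9.
By linearity, E[ΣXᵢ] = (8)·(2/9) = 16/9.
≈ 1.778

1.778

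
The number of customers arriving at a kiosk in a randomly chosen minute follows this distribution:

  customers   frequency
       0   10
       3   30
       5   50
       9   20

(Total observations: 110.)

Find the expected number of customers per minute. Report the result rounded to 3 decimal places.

4.727

Total = 110, so P(customers=0) = 10/110, etc.
E[X] = (1/11)·0 + (3/11)·3 + (5/11)·5 + (2/11)·9
     = 52/11 ≈ 4.727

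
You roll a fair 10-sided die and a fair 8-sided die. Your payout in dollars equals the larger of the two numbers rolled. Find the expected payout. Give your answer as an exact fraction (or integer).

131/20 dollars

Distribution of the larger of the two numbers rolled: 1 w.p. 1/80, 2 w.p. 3/80, 3 w.p. 1/16, 4 w.p. 7/80, 5 w.p. 9/80, 6 w.p. 11/80, …
E[payout] = (1/80)·1 + (3/80)·2 + (1/16)·3 + (7/80)·4 + (9/80)·5 + (11/80)·6 + (13/80)·7 + (3/16)·8 + (1/10)·9 + (1/10)·10 = 131/20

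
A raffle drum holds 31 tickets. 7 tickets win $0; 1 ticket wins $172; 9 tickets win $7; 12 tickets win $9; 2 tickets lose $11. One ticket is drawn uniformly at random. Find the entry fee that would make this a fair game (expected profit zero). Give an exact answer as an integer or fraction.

E[payout] = (7/31)·0 + (1/31)·172 + (9/31)·7 + (12/31)·9 + (2/31)·(-11) = 321/31
Fair fee = E[payout] = 321/31

321/31 dollars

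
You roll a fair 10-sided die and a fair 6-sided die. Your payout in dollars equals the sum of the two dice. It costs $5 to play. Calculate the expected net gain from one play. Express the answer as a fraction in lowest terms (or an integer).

$4

Distribution of the sum of the two dice: 2 w.p. 1/60, 3 w.p. 1/30, 4 w.p. 1/20, 5 w.p. 1/15, 6 w.p. 1/12, 7 w.p. 1/10, …
E[payout] = (1/60)·2 + (1/30)·3 + (1/20)·4 + (1/15)·5 + (1/12)·6 + (1/10)·7 + (1/10)·8 + (1/10)·9 + (1/10)·10 + (1/10)·11 + (1/12)·12 + (1/15)·13 + (1/20)·14 + (1/30)·15 + (1/60)·16 = 9
Expected profit = 9 − 5 = 4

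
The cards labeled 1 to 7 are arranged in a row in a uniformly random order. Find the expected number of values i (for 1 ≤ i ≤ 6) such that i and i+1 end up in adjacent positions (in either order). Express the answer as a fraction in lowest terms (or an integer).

For each i ∈ {1,…,6}, let Xᵢ = 1 if i and i+1 are adjacent. P(Xᵢ=1) = 2·(7−1)!/7! = 2/7.
By linearity, E[ΣXᵢ] = (6)·(2/7) = 12/7.

12/7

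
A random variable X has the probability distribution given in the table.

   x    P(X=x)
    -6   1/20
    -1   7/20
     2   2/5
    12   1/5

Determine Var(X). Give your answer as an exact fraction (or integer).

10419/400

E[X] = (1/20)·(-6) + (7/20)·(-1) + (2/5)·2 + (1/5)·12 = 51/20
E[X²] = (1/20)·36 + (7/20)·1 + (2/5)·4 + (1/5)·144 = 651/20
Var(X) = 651/20 − (51/20)² = 10419/400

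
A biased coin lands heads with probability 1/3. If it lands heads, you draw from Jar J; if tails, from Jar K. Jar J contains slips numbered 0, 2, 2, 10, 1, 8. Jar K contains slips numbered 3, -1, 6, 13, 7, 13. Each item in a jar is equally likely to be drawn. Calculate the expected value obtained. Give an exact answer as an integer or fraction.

E[X | Jar J] = (0 + 2 + 2 + 10 + 1 + 8)/6 = 23/6
E[X | Jar K] = (3 − 1 + 6 + 13 + 7 + 13)/6 = 41/6
E[X] = (1/3)·23/6 + (2/3)·41/6 = 35/6

35/6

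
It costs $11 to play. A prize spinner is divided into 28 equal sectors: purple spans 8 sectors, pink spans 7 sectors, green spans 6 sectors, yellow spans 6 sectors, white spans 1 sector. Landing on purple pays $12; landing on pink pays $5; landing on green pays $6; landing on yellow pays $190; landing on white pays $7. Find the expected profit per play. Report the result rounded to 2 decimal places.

$35.93

E[payout] = (8/28)·12 + (7/28)·5 + (6/28)·6 + (6/28)·190 + (1/28)·7 = 657/14
Expected profit = 657/14 − 11 = 503/14 ≈ $35.93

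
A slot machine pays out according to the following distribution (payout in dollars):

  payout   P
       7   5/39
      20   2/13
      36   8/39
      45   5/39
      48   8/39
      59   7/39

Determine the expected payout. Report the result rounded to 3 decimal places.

$37.564

E[X] = (5/39)·7 + (2/13)·20 + (8/39)·36 + (5/39)·45 + (8/39)·48 + (7/39)·59
     = 1465/39 ≈ 37.564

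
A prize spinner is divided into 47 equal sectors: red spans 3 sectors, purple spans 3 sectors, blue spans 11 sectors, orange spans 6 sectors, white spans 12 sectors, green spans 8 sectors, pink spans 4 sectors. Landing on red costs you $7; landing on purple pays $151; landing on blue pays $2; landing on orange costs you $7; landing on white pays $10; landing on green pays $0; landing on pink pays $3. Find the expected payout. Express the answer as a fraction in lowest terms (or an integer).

544/47 dollars

E[payout] = (3/47)·(-7) + (3/47)·151 + (11/47)·2 + (6/47)·(-7) + (12/47)·10 + (8/47)·0 + (4/47)·3 = 544/47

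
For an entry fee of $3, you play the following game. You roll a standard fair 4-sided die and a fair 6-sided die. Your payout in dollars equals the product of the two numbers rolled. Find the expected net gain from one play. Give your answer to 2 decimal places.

Distribution of the product of the two numbers rolled: 1 w.p. 1/24, 2 w.p. 1/12, 3 w.p. 1/12, 4 w.p. 1/8, 5 w.p. 1/24, 6 w.p. 1/8, …
E[payout] = (1/24)·1 + (1/12)·2 + (1/12)·3 + (1/8)·4 + (1/24)·5 + (1/8)·6 + (1/12)·8 + (1/24)·9 + (1/24)·10 + (1/8)·12 + (1/24)·15 + (1/24)·16 + (1/24)·18 + (1/24)·20 + (1/24)·24 = 35/4
Expected profit = 35/4 − 3 = 23/4 ≈ $5.75

$5.75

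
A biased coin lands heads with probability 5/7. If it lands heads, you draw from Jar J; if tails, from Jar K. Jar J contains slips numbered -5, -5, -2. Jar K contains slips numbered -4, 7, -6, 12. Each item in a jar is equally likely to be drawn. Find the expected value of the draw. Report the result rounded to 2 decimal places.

-2.21

E[X | Jar J] = (-5 − 5 − 2)/3 = -4
E[X | Jar K] = (-4 + 7 − 6 + 12)/4 = 9/4
E[X] = (5/7)·(-4) + (2/7)·9/4 = -31/14 ≈ -2.21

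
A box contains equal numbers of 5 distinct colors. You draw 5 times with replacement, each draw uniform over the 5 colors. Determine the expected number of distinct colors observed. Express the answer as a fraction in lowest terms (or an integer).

Let Xⱼ=1 if type j appears at least once. P(Xⱼ=1) = 1 − ((5−1)/5)^5 = 2101/3125.
E[#distinct] = 5·2101/3125 = 2101/625.

2101/625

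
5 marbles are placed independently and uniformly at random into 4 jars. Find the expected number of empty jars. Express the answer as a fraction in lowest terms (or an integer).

243/256

Let Xⱼ=1 if jar j is empty. P(Xⱼ=1) = ((4-1)/4)^5 = 243/1024.
By linearity, E[#empty] = 4·243/1024 = 243/256.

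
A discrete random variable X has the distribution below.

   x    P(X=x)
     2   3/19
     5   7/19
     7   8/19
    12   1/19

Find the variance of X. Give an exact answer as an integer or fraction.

E[X] = (3/19)·2 + (7/19)·5 + (8/19)·7 + (1/19)·12 = 109/19
E[X²] = (3/19)·4 + (7/19)·25 + (8/19)·49 + (1/19)·144 = 723/19
Var(X) = 723/19 − (109/19)² = 1856/361

1856/361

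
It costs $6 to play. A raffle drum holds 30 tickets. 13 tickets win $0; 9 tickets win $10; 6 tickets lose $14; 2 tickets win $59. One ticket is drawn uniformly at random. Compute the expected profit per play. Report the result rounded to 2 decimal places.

-$1.87

E[payout] = (13/30)·0 + (9/30)·10 + (6/30)·(-14) + (2/30)·59 = 62/15
Expected profit = 62/15 − 6 = -28/15 ≈ -$1.87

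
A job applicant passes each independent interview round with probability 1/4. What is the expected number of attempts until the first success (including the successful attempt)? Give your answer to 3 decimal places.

For a geometric distribution, E[trials] = 1/p = 1/(1/4) = 4.
≈ 4.000

4.000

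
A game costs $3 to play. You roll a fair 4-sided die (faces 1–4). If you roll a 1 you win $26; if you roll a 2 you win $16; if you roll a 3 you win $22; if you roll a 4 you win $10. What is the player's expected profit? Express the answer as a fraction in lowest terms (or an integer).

31/2 dollars

E[payout] = (1/4)·10 + (1/4)·16 + (1/4)·22 + (1/4)·26 = 37/2
Expected profit = 37/2 − 3 = 31/2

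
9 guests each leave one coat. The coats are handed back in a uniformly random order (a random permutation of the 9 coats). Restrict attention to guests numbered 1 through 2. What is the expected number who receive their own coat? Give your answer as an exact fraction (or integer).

Let Xᵢ = 1 if person i gets their own coat. For each i, P(Xᵢ=1) = 1/9.
By linearity of expectation, E[X₁+…+X_2] = 2·(1/9) = 2/9.

2/9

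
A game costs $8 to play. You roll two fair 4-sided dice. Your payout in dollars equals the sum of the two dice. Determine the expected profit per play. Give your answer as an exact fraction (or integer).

-$3

Distribution of the sum of the two dice: 2 w.p. 1/16, 3 w.p. 1/8, 4 w.p. 3/16, 5 w.p. 1/4, 6 w.p. 3/16, 7 w.p. 1/8, …
E[payout] = (1/16)·2 + (1/8)·3 + (3/16)·4 + (1/4)·5 + (3/16)·6 + (1/8)·7 + (1/16)·8 = 5
Expected profit = 5 − 8 = -3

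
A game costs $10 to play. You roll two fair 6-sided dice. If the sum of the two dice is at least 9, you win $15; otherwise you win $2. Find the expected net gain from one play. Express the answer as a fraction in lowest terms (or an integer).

E[payout] = (13/18)·2 + (5/18)·15 = 101/18
Expected profit = 101/18 − 10 = -79/18

-79/18 dollars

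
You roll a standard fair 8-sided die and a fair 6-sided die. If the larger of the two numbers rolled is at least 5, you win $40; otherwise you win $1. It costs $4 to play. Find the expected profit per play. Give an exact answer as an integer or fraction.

$23

E[payout] = (1/3)·1 + (2/3)·40 = 27
Expected profit = 27 − 4 = 23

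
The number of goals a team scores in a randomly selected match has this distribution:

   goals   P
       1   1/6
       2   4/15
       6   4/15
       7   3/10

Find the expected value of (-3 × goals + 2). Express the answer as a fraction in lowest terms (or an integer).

-56/5

E[-3x+2] = (1/6)·(-1) + (4/15)·(-4) + (4/15)·(-16) + (3/10)·(-19)
     = -56/5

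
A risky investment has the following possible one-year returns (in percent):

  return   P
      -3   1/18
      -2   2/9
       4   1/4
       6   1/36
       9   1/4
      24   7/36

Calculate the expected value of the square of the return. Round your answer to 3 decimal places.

138.639

E[X²] = (1/18)·9 + (2/9)·4 + (1/4)·16 + (1/36)·36 + (1/4)·81 + (7/36)·576
     = 4991/36 ≈ 138.639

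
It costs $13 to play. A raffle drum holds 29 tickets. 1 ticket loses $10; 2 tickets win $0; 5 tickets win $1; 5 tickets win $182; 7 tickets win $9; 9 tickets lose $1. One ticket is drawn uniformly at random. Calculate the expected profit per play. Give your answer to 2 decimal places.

$20.07

E[payout] = (1/29)·(-10) + (2/29)·0 + (5/29)·1 + (5/29)·182 + (7/29)·9 + (9/29)·(-1) = 959/29
Expected profit = 959/29 − 13 = 582/29 ≈ $20.07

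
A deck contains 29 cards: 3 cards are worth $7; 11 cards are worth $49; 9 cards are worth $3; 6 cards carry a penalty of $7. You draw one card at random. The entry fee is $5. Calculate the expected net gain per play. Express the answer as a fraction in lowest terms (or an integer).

400/29 dollars

E[payout] = (3/29)·7 + (11/29)·49 + (9/29)·3 + (6/29)·(-7) = 545/29
Expected profit = 545/29 − 5 = 400/29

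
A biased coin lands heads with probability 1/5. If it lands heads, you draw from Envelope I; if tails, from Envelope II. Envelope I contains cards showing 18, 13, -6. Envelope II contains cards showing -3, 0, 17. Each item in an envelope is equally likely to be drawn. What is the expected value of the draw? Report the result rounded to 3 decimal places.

E[X | Envelope I] = (18 + 13 − 6)/3 = 25/3
E[X | Envelope II] = (-3 + 0 + 17)/3 = 14/3
E[X] = (1/5)·25/3 + (4/5)·14/3 = 27/5 ≈ 5.400

5.400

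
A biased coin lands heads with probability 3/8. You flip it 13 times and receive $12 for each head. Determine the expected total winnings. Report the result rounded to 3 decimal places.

E[#heads] = 13·3/8 = 39/8 (linearity over flips).
E[winnings] = 12·39/8 = 117/2.
≈ 58.500

$58.500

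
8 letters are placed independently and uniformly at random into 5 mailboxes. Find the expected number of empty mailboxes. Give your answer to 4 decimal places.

Let Xⱼ=1 if mailbox j is empty. P(Xⱼ=1) = ((5-1)/5)^8 = 65536/390625.
By linearity, E[#empty] = 5·65536/390625 = 65536/78125.
≈ 0.8389

0.8389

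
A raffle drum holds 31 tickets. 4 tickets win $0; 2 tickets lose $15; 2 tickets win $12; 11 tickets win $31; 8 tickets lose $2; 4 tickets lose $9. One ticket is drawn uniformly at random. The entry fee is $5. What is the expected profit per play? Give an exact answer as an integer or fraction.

E[payout] = (4/31)·0 + (2/31)·(-15) + (2/31)·12 + (11/31)·31 + (8/31)·(-2) + (4/31)·(-9) = 283/31
Expected profit = 283/31 − 5 = 128/31

128/31 dollars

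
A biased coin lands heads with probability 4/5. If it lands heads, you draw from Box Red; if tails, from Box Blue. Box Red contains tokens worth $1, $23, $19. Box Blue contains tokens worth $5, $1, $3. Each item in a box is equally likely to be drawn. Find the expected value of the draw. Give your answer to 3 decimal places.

$12.067

E[X | Box Red] = (1 + 23 + 19)/3 = 43/3
E[X | Box Blue] = (5 + 1 + 3)/3 = 3
E[X] = (4/5)·43/3 + (1/5)·3 = 181/15 ≈ 12.067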